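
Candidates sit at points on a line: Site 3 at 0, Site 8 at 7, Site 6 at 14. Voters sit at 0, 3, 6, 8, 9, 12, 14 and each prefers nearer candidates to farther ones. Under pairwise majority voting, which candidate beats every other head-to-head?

Site 8

With single-peaked preferences on a line, the Condorcet winner is the candidate closest to the median voter.
The median voter (position 8) is closest to Site 8 at 7.
Check: Site 8 vs Site 6 — voters closer to Site 8: 5 of 7.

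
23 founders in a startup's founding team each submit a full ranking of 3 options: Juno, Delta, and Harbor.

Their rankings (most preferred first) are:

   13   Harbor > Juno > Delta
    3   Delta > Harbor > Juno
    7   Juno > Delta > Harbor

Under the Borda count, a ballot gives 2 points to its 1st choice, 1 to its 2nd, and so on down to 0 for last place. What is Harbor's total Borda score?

Borda scores:
  Juno: 13·1 + 3·0 + 7·2 = 27
  Delta: 13·0 + 3·2 + 7·1 = 13
  Harbor: 13·2 + 3·1 + 7·0 = 29

29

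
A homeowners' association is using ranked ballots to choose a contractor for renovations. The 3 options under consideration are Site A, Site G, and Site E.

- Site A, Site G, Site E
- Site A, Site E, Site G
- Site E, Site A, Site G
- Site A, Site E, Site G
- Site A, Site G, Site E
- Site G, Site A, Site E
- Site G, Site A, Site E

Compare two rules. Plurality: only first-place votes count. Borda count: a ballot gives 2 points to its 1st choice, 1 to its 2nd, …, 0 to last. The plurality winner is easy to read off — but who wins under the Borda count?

Plurality first-place counts: Site A 4, Site G 2, Site E 1 → Site A.
Borda totals: Site A 11, Site G 6, Site E 4 → Site A.

Site A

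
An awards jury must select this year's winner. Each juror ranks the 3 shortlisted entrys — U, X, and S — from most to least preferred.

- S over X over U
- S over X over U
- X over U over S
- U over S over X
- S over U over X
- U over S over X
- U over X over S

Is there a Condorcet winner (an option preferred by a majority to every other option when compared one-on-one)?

Yes

Head-to-head results (7 voters total):
U vs X: U wins 4–3.
U vs S: U wins 4–3.
X vs S: S wins 5–2.
U beats each rival — X (4–3), S (4–3) — so U is the Condorcet winner.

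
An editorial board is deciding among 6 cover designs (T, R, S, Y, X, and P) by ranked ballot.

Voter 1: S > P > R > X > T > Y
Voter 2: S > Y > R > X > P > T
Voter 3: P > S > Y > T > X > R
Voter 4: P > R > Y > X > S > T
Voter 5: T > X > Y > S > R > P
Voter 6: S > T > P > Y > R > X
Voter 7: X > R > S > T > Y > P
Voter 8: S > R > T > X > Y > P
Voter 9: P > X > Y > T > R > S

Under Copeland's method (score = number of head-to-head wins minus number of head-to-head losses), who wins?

S

Pairwise results:
  T vs R: R wins 5–4.
  T vs S: S wins 7–2.
  T vs Y: T wins 5–4.
  T vs X: X wins 5–4.
  T vs P: P wins 5–4.
  R vs S: S wins 6–3.
  R vs Y: Y wins 5–4.
  R vs X: R wins 5–4.
  R vs P: P wins 5–4.
  S vs Y: S wins 6–3.
  S vs X: S wins 5–4.
  S vs P: S wins 6–3.
  Y vs X: X wins 5–4.
  Y vs P: P wins 5–4.
  X vs P: P wins 5–4.
Copeland scores (wins − losses):
  T: 1 − 4 = -3
  R: 2 − 3 = -1
  S: 5 − 0 = 5
  Y: 1 − 4 = -3
  X: 2 − 3 = -1
  P: 4 − 1 = 3
S has the best Copeland score.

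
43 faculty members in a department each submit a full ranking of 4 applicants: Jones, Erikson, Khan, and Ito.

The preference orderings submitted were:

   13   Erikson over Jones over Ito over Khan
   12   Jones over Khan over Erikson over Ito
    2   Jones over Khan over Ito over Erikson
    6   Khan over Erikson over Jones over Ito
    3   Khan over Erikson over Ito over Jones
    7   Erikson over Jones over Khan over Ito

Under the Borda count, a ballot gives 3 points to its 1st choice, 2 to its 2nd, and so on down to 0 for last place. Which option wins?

Borda scores:
  Jones: 13·2 + 12·3 + 2·3 + 6·1 + 3·0 + 7·2 = 88
  Erikson: 13·3 + 12·1 + 2·0 + 6·2 + 3·2 + 7·3 = 90
  Khan: 13·0 + 12·2 + 2·2 + 6·3 + 3·3 + 7·1 = 62
  Ito: 13·1 + 12·0 + 2·1 + 6·0 + 3·1 + 7·0 = 18
Erikson has the highest total.

Erikson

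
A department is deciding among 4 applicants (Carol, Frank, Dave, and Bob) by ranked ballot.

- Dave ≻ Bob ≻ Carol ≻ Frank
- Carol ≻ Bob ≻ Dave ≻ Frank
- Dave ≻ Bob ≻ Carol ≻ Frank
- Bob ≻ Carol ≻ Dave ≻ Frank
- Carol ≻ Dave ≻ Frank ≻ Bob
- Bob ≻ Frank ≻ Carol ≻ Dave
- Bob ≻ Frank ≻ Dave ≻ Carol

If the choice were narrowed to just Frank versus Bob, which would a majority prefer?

Ballots ranking Frank above Bob: 1.
Ballots ranking Bob above Frank: 6.
Bob wins the head-to-head, 6–1.

Bob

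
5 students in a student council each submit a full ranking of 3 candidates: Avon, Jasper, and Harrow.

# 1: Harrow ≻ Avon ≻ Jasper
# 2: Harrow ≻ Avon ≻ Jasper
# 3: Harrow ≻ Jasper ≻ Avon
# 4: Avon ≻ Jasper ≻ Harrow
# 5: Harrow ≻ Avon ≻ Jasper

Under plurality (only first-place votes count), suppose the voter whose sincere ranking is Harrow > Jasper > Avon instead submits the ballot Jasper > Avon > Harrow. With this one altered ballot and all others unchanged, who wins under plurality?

First-place totals with the altered ballot: Avon 1, Jasper 1, Harrow 3.
The winner is unchanged: still Harrow.

Harrow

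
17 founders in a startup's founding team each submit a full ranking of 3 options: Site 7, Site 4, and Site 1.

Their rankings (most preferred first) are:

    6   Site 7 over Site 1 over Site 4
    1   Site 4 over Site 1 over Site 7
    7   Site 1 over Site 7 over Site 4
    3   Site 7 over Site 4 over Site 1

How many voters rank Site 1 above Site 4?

Ballots ranking Site 1 above Site 4: 6+7 = 13.
Ballots ranking Site 4 above Site 1: 1+3 = 4.
So 13 of 17 voters prefer Site 1 to Site 4.

13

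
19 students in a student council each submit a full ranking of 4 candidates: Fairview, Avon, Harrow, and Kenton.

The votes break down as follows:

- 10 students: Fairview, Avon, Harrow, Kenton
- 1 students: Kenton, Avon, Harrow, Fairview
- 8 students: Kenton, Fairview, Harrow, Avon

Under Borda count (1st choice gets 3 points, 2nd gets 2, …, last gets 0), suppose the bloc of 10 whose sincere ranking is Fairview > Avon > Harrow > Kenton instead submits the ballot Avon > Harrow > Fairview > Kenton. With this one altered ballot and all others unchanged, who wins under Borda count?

Avon

Borda totals with the altered ballot: Fairview 26, Avon 32, Harrow 29, Kenton 27.
The switch changes the winner from Fairview to Avon.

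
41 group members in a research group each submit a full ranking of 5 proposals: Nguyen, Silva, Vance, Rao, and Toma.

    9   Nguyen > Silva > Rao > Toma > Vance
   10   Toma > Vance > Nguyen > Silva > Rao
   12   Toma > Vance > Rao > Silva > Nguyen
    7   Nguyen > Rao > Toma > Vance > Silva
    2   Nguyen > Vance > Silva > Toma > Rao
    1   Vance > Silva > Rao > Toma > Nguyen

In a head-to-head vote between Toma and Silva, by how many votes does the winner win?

17

Ballots ranking Toma above Silva: 10+12+7 = 29.
Ballots ranking Silva above Toma: 9+2+1 = 12.
Toma wins 29–12, a margin of 17.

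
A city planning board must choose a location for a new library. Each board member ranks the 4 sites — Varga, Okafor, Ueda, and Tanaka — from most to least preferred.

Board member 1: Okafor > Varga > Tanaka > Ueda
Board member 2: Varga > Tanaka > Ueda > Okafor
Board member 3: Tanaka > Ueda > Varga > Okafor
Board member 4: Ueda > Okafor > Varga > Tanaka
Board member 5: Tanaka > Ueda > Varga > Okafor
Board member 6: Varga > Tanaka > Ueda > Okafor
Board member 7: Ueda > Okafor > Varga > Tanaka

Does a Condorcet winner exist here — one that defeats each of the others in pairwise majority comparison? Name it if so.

There is no Condorcet winner

Head-to-head results (7 voters total):
Varga vs Okafor: Varga wins 4–3.
Varga vs Ueda: Ueda wins 4–3.
Varga vs Tanaka: Varga wins 5–2.
Okafor vs Ueda: Ueda wins 6–1.
Okafor vs Tanaka: Tanaka wins 4–3.
Ueda vs Tanaka: Tanaka wins 5–2.
No candidate beats all others: Varga beats Tanaka beats Ueda beats Varga, a majority cycle.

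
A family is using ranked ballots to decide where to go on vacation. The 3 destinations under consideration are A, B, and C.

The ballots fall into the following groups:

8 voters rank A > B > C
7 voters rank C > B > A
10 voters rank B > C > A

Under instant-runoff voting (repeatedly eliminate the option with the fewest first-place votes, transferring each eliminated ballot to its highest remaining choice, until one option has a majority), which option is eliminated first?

Round 1: B 10, A 8, C 7. C has the fewest and is eliminated.
Round 2: B 17, A 8. B has a majority.

C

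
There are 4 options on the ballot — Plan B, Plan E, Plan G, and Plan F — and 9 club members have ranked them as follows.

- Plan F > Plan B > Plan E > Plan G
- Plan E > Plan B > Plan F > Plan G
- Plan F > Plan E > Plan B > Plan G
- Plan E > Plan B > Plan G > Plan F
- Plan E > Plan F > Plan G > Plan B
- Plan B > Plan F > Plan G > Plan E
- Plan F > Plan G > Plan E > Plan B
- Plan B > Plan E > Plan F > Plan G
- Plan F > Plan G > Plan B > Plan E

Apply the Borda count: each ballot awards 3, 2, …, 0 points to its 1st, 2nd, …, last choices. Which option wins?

Plan F

Borda scores:
  Plan B: 2 + 2 + 1 + 2 + 0 + 3 + 0 + 3 + 1 = 14
  Plan E: 1 + 3 + 2 + 3 + 3 + 0 + 1 + 2 + 0 = 15
  Plan G: 0 + 0 + 0 + 1 + 1 + 1 + 2 + 0 + 2 = 7
  Plan F: 3 + 1 + 3 + 0 + 2 + 2 + 3 + 1 + 3 = 18
Plan F has the highest total.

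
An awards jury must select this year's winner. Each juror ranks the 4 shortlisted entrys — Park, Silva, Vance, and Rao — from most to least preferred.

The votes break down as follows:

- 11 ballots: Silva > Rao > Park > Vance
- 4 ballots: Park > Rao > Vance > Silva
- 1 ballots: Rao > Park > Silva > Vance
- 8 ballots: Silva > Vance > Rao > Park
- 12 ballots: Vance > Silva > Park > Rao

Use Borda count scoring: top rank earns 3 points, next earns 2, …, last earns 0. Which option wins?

Silva

Borda scores:
  Park: 11·1 + 4·3 + 2 + 8·0 + 12·1 = 37
  Silva: 11·3 + 4·0 + 1 + 8·3 + 12·2 = 82
  Vance: 11·0 + 4·1 + 0 + 8·2 + 12·3 = 56
  Rao: 11·2 + 4·2 + 3 + 8·1 + 12·0 = 41
Silva has the highest total.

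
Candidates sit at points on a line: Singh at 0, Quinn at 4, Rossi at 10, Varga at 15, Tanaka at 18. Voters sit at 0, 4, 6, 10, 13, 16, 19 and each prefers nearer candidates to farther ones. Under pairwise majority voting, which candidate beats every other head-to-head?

With single-peaked preferences on a line, the Condorcet winner is the candidate closest to the median voter.
The median voter (position 10) is closest to Rossi at 10.
Check: Rossi vs Tanaka — voters closer to Rossi: 5 of 7.

Rossi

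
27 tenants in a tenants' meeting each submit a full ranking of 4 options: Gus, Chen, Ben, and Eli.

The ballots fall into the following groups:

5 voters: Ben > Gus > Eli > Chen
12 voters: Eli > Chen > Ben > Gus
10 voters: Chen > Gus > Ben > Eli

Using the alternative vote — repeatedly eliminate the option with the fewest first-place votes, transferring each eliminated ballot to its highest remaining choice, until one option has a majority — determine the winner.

Round 1: Eli 12, Chen 10, Ben 5, Gus 0. Gus has the fewest and is eliminated.
Round 2: Eli 12, Chen 10, Ben 5. Ben has the fewest and is eliminated.
Round 3: Eli 17, Chen 10. Eli has a majority.

Eli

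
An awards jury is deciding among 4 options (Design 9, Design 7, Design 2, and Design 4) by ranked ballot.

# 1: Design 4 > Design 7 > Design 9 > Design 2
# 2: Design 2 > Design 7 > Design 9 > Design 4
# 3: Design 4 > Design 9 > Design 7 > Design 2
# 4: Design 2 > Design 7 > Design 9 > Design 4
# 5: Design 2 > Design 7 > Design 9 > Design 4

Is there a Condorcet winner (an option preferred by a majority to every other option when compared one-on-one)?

Head-to-head results (5 voters total):
Design 9 vs Design 7: Design 7 wins 4–1.
Design 9 vs Design 2: Design 2 wins 3–2.
Design 9 vs Design 4: Design 9 wins 3–2.
Design 7 vs Design 2: Design 2 wins 3–2.
Design 7 vs Design 4: Design 7 wins 3–2.
Design 2 vs Design 4: Design 2 wins 3–2.
Design 2 beats each rival — Design 9 (3–2), Design 7 (3–2), Design 4 (3–2) — so Design 2 is the Condorcet winner.

Yes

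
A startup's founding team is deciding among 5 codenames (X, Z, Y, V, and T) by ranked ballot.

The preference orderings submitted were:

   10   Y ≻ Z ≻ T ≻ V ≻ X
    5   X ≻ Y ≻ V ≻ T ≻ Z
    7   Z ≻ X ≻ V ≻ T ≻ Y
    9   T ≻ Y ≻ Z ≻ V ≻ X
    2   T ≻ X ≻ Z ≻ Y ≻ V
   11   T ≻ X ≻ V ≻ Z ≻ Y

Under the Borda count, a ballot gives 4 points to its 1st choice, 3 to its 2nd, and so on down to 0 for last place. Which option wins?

T

Borda scores:
  X: 10·0 + 5·4 + 7·3 + 9·0 + 2·3 + 11·3 = 80
  Z: 10·3 + 5·0 + 7·4 + 9·2 + 2·2 + 11·1 = 91
  Y: 10·4 + 5·3 + 7·0 + 9·3 + 2·1 + 11·0 = 84
  V: 10·1 + 5·2 + 7·2 + 9·1 + 2·0 + 11·2 = 65
  T: 10·2 + 5·1 + 7·1 + 9·4 + 2·4 + 11·4 = 120
T has the highest total.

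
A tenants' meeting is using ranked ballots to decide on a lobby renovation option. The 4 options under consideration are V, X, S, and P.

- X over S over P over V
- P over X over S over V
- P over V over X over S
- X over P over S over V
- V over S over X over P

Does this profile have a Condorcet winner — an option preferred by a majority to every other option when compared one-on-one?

Head-to-head results (5 voters total):
V vs X: X wins 3–2.
V vs S: S wins 3–2.
V vs P: P wins 4–1.
X vs S: X wins 4–1.
X vs P: X wins 3–2.
S vs P: P wins 3–2.
X beats each rival — V (3–2), S (4–1), P (3–2) — so X is the Condorcet winner.

Yes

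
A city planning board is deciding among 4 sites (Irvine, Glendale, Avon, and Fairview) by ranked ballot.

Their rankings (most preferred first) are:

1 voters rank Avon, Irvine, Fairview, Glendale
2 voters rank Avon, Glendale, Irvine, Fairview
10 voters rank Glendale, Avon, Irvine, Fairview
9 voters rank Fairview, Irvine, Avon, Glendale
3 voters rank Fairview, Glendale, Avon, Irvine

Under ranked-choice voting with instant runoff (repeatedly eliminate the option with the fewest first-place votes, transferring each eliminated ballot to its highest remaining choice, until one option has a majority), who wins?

Fairview

Round 1: Fairview 12, Glendale 10, Avon 3, Irvine 0. Irvine has the fewest and is eliminated.
Round 2: Fairview 12, Glendale 10, Avon 3. Avon has the fewest and is eliminated.
Round 3: Fairview 13, Glendale 12. Fairview has a majority.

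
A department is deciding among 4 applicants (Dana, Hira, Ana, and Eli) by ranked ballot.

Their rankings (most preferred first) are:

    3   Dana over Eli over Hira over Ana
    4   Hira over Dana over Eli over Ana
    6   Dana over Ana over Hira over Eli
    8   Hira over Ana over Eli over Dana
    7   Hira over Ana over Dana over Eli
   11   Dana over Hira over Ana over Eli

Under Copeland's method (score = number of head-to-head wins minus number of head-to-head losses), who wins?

Pairwise results:
  Dana vs Hira: Dana wins 20–19.
  Dana vs Ana: Dana wins 24–15.
  Dana vs Eli: Dana wins 31–8.
  Hira vs Ana: Hira wins 33–6.
  Hira vs Eli: Hira wins 36–3.
  Ana vs Eli: Ana wins 32–7.
Copeland scores (wins − losses):
  Dana: 3 − 0 = 3
  Hira: 2 − 1 = 1
  Ana: 1 − 2 = -1
  Eli: 0 − 3 = -3
Dana has the best Copeland score.

Dana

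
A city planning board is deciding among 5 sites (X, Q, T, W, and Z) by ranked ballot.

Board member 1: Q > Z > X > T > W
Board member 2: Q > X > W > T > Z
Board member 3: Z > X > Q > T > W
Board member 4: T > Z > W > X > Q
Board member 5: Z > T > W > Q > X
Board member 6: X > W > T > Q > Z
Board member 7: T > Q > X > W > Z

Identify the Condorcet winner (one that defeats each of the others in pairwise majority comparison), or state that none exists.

Head-to-head results (7 voters total):
X vs Q: Q wins 4–3.
X vs T: X wins 4–3.
X vs W: X wins 5–2.
X vs Z: Z wins 4–3.
Q vs T: T wins 4–3.
Q vs W: Q wins 4–3.
Q vs Z: Q wins 4–3.
T vs W: T wins 5–2.
T vs Z: T wins 4–3.
W vs Z: Z wins 4–3.
No candidate beats all others: X beats T beats Q beats X, a majority cycle.

None — there is no Condorcet winner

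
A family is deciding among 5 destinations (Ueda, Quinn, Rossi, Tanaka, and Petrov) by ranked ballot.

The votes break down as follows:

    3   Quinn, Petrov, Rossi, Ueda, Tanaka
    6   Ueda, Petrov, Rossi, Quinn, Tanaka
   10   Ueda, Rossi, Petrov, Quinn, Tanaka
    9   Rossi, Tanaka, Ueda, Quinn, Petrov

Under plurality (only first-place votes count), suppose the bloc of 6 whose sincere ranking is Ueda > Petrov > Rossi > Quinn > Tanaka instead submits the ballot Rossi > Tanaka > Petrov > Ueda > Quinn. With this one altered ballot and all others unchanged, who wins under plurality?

Rossi

First-place totals with the altered ballot: Ueda 10, Quinn 3, Rossi 15, Tanaka 0, Petrov 0.
The switch changes the winner from Ueda to Rossi.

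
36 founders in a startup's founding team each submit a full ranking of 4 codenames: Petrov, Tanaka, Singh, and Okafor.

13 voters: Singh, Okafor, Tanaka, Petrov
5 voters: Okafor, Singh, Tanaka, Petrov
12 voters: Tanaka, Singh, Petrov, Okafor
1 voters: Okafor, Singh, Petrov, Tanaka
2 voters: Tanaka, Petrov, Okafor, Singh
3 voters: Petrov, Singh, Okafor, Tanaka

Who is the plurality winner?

First-place vote totals:
  Petrov: 3
  Tanaka: 14
  Singh: 13
  Okafor: 6
Tanaka has the most first-place votes.

Tanaka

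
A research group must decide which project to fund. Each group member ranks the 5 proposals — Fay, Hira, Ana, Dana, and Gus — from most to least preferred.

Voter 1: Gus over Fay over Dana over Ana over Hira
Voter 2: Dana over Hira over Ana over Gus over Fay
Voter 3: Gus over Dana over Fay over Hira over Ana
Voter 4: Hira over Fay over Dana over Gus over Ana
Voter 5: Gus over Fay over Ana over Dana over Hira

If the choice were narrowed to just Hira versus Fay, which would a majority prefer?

Ballots ranking Hira above Fay: 2.
Ballots ranking Fay above Hira: 3.
Fay wins the head-to-head, 3–2.

Fay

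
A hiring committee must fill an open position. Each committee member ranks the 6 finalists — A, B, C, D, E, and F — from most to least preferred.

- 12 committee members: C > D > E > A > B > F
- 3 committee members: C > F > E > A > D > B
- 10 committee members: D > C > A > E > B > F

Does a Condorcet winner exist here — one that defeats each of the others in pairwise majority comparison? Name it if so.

C

Head-to-head results (25 voters total):
A vs B: A wins 25–0.
A vs C: C wins 25–0.
A vs D: D wins 22–3.
A vs E: E wins 15–10.
A vs F: A wins 22–3.
B vs C: C wins 25–0.
B vs D: D wins 25–0.
B vs E: E wins 25–0.
B vs F: B wins 22–3.
C vs D: C wins 15–10.
C vs E: C wins 25–0.
C vs F: C wins 25–0.
D vs E: D wins 22–3.
D vs F: D wins 22–3.
E vs F: E wins 22–3.
C beats each rival — A (25–0), B (25–0), D (15–10), E (25–0), F (25–0) — so C is the Condorcet winner.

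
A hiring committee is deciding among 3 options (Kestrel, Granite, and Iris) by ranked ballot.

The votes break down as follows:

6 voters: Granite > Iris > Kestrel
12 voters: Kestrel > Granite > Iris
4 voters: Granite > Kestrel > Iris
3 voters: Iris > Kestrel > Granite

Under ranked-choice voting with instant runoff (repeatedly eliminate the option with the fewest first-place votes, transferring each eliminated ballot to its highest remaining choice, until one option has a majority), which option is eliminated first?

Round 1: Kestrel 12, Granite 10, Iris 3. Iris has the fewest and is eliminated.
Round 2: Kestrel 15, Granite 10. Kestrel has a majority.

Iris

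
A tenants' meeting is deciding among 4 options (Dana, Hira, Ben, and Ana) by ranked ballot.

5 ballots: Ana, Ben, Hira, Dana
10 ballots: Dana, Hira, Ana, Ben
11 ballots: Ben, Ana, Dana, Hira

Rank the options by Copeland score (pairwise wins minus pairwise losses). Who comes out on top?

Pairwise results:
  Dana vs Hira: Dana wins 21–5.
  Dana vs Ben: Ben wins 16–10.
  Dana vs Ana: Ana wins 16–10.
  Hira vs Ben: Ben wins 16–10.
  Hira vs Ana: Ana wins 16–10.
  Ben vs Ana: Ana wins 15–11.
Copeland scores (wins − losses):
  Dana: 1 − 2 = -1
  Hira: 0 − 3 = -3
  Ben: 2 − 1 = 1
  Ana: 3 − 0 = 3
Ana has the best Copeland score.

Ana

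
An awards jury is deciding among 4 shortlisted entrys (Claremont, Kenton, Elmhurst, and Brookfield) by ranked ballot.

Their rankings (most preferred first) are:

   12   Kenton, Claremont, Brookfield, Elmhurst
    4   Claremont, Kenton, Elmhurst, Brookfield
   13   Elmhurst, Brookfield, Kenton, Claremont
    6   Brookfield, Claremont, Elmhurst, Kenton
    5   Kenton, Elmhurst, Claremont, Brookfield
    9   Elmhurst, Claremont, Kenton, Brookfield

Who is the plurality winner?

First-place vote totals:
  Claremont: 4
  Kenton: 17
  Elmhurst: 22
  Brookfield: 6
Elmhurst has the most first-place votes.

Elmhurst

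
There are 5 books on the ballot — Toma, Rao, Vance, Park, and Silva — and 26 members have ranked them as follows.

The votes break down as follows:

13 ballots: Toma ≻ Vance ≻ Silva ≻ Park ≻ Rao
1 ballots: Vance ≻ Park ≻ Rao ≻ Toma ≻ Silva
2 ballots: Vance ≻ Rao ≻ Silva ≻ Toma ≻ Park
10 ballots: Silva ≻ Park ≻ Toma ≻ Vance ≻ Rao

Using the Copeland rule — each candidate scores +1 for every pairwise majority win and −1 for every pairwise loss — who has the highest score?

Toma

Pairwise results:
  Toma vs Rao: Toma wins 23–3.
  Toma vs Vance: Toma wins 23–3.
  Toma vs Park: Toma wins 15–11.
  Toma vs Silva: Toma wins 14–12.
  Rao vs Vance: Vance wins 26–0.
  Rao vs Park: Park wins 24–2.
  Rao vs Silva: Silva wins 23–3.
  Vance vs Park: Vance wins 16–10.
  Vance vs Silva: Vance wins 16–10.
  Park vs Silva: Silva wins 25–1.
Copeland scores (wins − losses):
  Toma: 4 − 0 = 4
  Rao: 0 − 4 = -4
  Vance: 3 − 1 = 2
  Park: 1 − 3 = -2
  Silva: 2 − 2 = 0
Toma has the best Copeland score.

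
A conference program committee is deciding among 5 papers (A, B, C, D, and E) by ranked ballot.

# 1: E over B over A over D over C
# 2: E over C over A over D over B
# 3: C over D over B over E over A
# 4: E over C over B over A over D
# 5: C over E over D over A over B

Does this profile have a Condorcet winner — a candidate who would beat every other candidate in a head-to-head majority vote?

Head-to-head results (5 voters total):
A vs B: B wins 3–2.
A vs C: C wins 4–1.
A vs D: A wins 3–2.
A vs E: E wins 5–0.
B vs C: C wins 4–1.
B vs D: D wins 3–2.
B vs E: E wins 4–1.
C vs D: C wins 4–1.
C vs E: E wins 3–2.
D vs E: E wins 4–1.
E beats each rival — A (5–0), B (4–1), C (3–2), D (4–1) — so E is the Condorcet winner.

Yes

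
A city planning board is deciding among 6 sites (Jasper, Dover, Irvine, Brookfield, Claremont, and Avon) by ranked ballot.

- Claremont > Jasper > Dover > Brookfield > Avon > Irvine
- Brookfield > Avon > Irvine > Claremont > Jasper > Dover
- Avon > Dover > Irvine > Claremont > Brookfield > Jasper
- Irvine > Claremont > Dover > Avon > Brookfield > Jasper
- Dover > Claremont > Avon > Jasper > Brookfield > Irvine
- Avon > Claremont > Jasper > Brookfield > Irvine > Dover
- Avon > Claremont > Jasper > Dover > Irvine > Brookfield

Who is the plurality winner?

Avon

First-place vote totals:
  Jasper: 0
  Dover: 1
  Irvine: 1
  Brookfield: 1
  Claremont: 1
  Avon: 3
Avon has the most first-place votes.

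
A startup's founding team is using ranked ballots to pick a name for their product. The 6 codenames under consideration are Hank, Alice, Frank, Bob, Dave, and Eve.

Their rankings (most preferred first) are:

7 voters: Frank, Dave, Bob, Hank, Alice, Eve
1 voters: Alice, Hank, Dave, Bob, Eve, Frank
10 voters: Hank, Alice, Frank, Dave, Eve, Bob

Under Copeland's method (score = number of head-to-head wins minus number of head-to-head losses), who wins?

Hank

Pairwise results:
  Hank vs Alice: Hank wins 17–1.
  Hank vs Frank: Hank wins 11–7.
  Hank vs Bob: Hank wins 11–7.
  Hank vs Dave: Hank wins 11–7.
  Hank vs Eve: Hank wins 18–0.
  Alice vs Frank: Alice wins 11–7.
  Alice vs Bob: Alice wins 11–7.
  Alice vs Dave: Alice wins 11–7.
  Alice vs Eve: Alice wins 18–0.
  Frank vs Bob: Frank wins 17–1.
  Frank vs Dave: Frank wins 17–1.
  Frank vs Eve: Frank wins 17–1.
  Bob vs Dave: Dave wins 18–0.
  Bob vs Eve: Eve wins 10–8.
  Dave vs Eve: Dave wins 18–0.
Copeland scores (wins − losses):
  Hank: 5 − 0 = 5
  Alice: 4 − 1 = 3
  Frank: 3 − 2 = 1
  Bob: 0 − 5 = -5
  Dave: 2 − 3 = -1
  Eve: 1 − 4 = -3
Hank has the best Copeland score.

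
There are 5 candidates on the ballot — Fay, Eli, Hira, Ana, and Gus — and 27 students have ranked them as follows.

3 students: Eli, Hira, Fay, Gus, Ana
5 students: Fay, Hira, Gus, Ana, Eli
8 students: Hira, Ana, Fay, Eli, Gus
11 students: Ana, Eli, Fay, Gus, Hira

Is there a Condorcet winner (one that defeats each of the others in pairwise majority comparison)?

No

Head-to-head results (27 voters total):
Fay vs Eli: Eli wins 14–13.
Fay vs Hira: Fay wins 16–11.
Fay vs Ana: Ana wins 19–8.
Fay vs Gus: Fay wins 27–0.
Eli vs Hira: Eli wins 14–13.
Eli vs Ana: Ana wins 24–3.
Eli vs Gus: Eli wins 22–5.
Hira vs Ana: Hira wins 16–11.
Hira vs Gus: Hira wins 16–11.
Ana vs Gus: Ana wins 19–8.
No candidate beats all others: Fay beats Hira beats Ana beats Fay, a majority cycle.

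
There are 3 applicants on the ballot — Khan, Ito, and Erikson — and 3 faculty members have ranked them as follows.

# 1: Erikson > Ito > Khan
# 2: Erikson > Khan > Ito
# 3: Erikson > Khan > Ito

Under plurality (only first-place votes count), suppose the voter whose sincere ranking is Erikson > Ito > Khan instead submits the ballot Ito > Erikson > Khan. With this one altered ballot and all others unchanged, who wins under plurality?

Erikson

First-place totals with the altered ballot: Khan 0, Ito 1, Erikson 2.
The winner is unchanged: still Erikson.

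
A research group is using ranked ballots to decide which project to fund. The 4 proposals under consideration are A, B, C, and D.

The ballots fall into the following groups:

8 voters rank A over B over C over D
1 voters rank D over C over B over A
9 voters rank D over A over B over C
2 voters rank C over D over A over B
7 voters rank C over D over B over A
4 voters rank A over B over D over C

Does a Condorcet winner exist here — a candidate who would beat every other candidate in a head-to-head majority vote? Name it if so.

None — there is no Condorcet winner

Head-to-head results (31 voters total):
A vs B: A wins 23–8.
A vs C: A wins 21–10.
A vs D: D wins 19–12.
B vs C: B wins 21–10.
B vs D: D wins 19–12.
C vs D: C wins 17–14.
No candidate beats all others: A beats C beats D beats A, a majority cycle.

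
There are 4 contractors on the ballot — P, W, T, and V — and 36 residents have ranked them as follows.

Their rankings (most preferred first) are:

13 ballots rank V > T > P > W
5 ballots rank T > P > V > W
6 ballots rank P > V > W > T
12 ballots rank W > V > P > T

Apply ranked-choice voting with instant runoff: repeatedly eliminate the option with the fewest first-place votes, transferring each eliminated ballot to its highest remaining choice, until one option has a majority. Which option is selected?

V

Round 1: V 13, W 12, P 6, T 5. T has the fewest and is eliminated.
Round 2: V 13, W 12, P 11. P has the fewest and is eliminated.
Round 3: V 24, W 12. V has a majority.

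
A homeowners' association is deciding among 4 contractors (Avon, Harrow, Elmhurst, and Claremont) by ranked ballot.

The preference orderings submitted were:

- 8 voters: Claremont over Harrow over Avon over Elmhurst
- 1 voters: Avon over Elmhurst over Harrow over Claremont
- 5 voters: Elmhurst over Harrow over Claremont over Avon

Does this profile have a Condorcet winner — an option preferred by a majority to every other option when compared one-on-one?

Head-to-head results (14 voters total):
Avon vs Harrow: Harrow wins 13–1.
Avon vs Elmhurst: Avon wins 9–5.
Avon vs Claremont: Claremont wins 13–1.
Harrow vs Elmhurst: Harrow wins 8–6.
Harrow vs Claremont: Claremont wins 8–6.
Elmhurst vs Claremont: Claremont wins 8–6.
Claremont beats each rival — Avon (13–1), Harrow (8–6), Elmhurst (8–6) — so Claremont is the Condorcet winner.

Yes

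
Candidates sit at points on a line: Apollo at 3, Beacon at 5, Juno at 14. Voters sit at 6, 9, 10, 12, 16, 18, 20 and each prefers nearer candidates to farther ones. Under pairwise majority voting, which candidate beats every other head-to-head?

With single-peaked preferences on a line, the Condorcet winner is the candidate closest to the median voter.
The median voter (position 12) is closest to Juno at 14.
Check: Juno vs Beacon — voters closer to Juno: 5 of 7.

Juno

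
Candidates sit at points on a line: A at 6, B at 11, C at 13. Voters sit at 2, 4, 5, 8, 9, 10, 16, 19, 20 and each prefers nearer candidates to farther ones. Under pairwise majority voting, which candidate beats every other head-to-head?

With single-peaked preferences on a line, the Condorcet winner is the candidate closest to the median voter.
The median voter (position 9) is closest to B at 11.
Check: B vs A — voters closer to B: 5 of 9.

B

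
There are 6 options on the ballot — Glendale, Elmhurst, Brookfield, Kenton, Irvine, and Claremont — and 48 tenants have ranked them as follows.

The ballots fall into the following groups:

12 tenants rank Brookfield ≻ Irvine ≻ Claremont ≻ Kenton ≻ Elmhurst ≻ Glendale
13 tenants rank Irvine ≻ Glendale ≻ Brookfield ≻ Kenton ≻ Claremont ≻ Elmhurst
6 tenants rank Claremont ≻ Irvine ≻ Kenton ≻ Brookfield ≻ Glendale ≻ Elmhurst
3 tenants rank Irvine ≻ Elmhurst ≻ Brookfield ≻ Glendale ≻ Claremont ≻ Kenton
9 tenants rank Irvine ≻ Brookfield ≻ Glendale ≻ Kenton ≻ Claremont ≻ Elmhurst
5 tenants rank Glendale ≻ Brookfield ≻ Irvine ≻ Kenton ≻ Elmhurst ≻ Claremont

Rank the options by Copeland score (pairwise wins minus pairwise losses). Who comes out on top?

Irvine

Pairwise results:
  Glendale vs Elmhurst: Glendale wins 33–15.
  Glendale vs Brookfield: Brookfield wins 30–18.
  Glendale vs Kenton: Glendale wins 30–18.
  Glendale vs Irvine: Irvine wins 43–5.
  Glendale vs Claremont: Glendale wins 30–18.
  Elmhurst vs Brookfield: Brookfield wins 45–3.
  Elmhurst vs Kenton: Kenton wins 45–3.
  Elmhurst vs Irvine: Irvine wins 48–0.
  Elmhurst vs Claremont: Claremont wins 40–8.
  Brookfield vs Kenton: Brookfield wins 42–6.
  Brookfield vs Irvine: Irvine wins 31–17.
  Brookfield vs Claremont: Brookfield wins 42–6.
  Kenton vs Irvine: Irvine wins 48–0.
  Kenton vs Claremont: Kenton wins 27–21.
  Irvine vs Claremont: Irvine wins 42–6.
Copeland scores (wins − losses):
  Glendale: 3 − 2 = 1
  Elmhurst: 0 − 5 = -5
  Brookfield: 4 − 1 = 3
  Kenton: 2 − 3 = -1
  Irvine: 5 − 0 = 5
  Claremont: 1 − 4 = -3
Irvine has the best Copeland score.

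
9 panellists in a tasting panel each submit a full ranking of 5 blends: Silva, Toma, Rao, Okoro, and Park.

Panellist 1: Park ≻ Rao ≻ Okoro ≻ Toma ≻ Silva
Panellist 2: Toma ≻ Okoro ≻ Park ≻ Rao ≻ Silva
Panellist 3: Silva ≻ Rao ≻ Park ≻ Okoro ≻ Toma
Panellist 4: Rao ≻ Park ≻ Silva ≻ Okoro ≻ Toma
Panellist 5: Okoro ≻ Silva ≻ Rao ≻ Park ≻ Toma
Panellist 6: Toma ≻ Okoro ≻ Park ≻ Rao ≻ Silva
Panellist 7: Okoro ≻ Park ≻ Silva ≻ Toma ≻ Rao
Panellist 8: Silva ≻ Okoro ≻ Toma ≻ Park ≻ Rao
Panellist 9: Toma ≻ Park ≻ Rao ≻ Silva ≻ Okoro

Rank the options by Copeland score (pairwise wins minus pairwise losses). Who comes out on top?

Pairwise results:
  Silva vs Toma: Silva wins 5–4.
  Silva vs Rao: Rao wins 5–4.
  Silva vs Okoro: Okoro wins 5–4.
  Silva vs Park: Park wins 6–3.
  Toma vs Rao: Toma wins 5–4.
  Toma vs Okoro: Okoro wins 6–3.
  Toma vs Park: Park wins 5–4.
  Rao vs Okoro: Okoro wins 5–4.
  Rao vs Park: Park wins 6–3.
  Okoro vs Park: Okoro wins 5–4.
Copeland scores (wins − losses):
  Silva: 1 − 3 = -2
  Toma: 1 − 3 = -2
  Rao: 1 − 3 = -2
  Okoro: 4 − 0 = 4
  Park: 3 − 1 = 2
Okoro has the best Copeland score.

Okoro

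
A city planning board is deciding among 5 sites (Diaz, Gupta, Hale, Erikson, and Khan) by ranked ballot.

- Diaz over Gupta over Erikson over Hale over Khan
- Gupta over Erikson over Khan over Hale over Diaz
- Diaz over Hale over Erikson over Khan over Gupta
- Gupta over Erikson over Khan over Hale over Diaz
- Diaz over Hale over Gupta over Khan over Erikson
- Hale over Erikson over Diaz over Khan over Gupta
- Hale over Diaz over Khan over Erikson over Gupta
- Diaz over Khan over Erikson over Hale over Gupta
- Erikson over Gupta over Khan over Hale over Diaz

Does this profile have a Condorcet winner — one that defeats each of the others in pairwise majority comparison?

Head-to-head results (9 voters total):
Diaz vs Gupta: Diaz wins 6–3.
Diaz vs Hale: Hale wins 5–4.
Diaz vs Erikson: Diaz wins 5–4.
Diaz vs Khan: Diaz wins 6–3.
Gupta vs Hale: Hale wins 5–4.
Gupta vs Erikson: Erikson wins 5–4.
Gupta vs Khan: Gupta wins 5–4.
Hale vs Erikson: Erikson wins 5–4.
Hale vs Khan: Hale wins 5–4.
Erikson vs Khan: Erikson wins 6–3.
No candidate beats all others: Diaz beats Erikson beats Hale beats Diaz, a majority cycle.

No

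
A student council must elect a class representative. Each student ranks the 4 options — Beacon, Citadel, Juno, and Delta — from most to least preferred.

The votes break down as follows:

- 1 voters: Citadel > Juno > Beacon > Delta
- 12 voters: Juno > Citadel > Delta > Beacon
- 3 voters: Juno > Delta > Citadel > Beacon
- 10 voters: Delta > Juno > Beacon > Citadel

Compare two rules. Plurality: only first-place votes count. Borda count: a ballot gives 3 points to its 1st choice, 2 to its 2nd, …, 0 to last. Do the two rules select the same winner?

Yes

Plurality first-place counts: Beacon 0, Citadel 1, Juno 15, Delta 10 → Juno.
Borda totals: Beacon 11, Citadel 30, Juno 67, Delta 48 → Juno.
The two rules agree on Juno.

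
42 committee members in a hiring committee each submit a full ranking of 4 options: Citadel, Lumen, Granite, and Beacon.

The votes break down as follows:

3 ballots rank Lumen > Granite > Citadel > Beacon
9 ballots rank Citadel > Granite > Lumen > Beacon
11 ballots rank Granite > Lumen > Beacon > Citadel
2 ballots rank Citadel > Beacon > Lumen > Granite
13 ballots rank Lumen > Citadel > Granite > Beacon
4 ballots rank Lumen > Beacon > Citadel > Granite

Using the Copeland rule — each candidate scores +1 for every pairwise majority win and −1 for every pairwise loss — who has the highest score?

Lumen

Pairwise results:
  Citadel vs Lumen: Lumen wins 31–11.
  Citadel vs Granite: Citadel wins 28–14.
  Citadel vs Beacon: Citadel wins 27–15.
  Lumen vs Granite: Lumen wins 22–20.
  Lumen vs Beacon: Lumen wins 40–2.
  Granite vs Beacon: Granite wins 36–6.
Copeland scores (wins − losses):
  Citadel: 2 − 1 = 1
  Lumen: 3 − 0 = 3
  Granite: 1 − 2 = -1
  Beacon: 0 − 3 = -3
Lumen has the best Copeland score.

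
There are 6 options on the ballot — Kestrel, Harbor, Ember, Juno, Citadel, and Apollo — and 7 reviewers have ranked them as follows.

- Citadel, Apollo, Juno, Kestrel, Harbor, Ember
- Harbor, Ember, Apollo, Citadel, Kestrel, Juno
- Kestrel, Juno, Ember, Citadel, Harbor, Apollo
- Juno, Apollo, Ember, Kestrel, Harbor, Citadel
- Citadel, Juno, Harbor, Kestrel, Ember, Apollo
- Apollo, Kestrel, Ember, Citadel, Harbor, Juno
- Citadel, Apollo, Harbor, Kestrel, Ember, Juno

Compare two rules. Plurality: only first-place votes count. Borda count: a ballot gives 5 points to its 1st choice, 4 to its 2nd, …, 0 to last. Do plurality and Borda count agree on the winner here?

Yes

Plurality first-place counts: Kestrel 1, Harbor 1, Ember 0, Juno 1, Citadel 3, Apollo 1 → Citadel.
Borda totals: Kestrel 18, Harbor 15, Ember 15, Juno 16, Citadel 21, Apollo 20 → Citadel.
The two rules agree on Citadel.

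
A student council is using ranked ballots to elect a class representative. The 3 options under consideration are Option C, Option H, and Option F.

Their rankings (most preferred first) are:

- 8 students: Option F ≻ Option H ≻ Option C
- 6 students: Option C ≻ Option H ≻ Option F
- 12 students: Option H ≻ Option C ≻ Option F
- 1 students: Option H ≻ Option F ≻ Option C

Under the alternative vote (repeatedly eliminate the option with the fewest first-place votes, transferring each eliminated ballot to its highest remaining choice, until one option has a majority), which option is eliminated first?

Option C

Round 1: Option H 13, Option F 8, Option C 6. Option C has the fewest and is eliminated.
Round 2: Option H 19, Option F 8. Option H has a majority.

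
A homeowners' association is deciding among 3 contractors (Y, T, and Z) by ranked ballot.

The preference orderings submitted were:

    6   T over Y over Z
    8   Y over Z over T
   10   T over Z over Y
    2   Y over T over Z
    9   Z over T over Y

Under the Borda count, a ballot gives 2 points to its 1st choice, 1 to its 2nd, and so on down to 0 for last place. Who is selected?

Borda scores:
  Y: 6·1 + 8·2 + 10·0 + 2·2 + 9·0 = 26
  T: 6·2 + 8·0 + 10·2 + 2·1 + 9·1 = 43
  Z: 6·0 + 8·1 + 10·1 + 2·0 + 9·2 = 36
T has the highest total.

T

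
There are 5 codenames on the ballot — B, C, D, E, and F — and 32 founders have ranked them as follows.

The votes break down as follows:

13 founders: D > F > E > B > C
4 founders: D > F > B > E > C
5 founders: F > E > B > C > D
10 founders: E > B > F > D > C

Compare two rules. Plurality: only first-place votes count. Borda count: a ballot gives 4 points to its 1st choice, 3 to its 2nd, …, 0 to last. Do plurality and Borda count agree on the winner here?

No

Plurality first-place counts: B 0, C 0, D 17, E 10, F 5 → D.
Borda totals: B 61, C 5, D 78, E 85, F 91 → F.
The two rules disagree: plurality picks D, Borda picks F.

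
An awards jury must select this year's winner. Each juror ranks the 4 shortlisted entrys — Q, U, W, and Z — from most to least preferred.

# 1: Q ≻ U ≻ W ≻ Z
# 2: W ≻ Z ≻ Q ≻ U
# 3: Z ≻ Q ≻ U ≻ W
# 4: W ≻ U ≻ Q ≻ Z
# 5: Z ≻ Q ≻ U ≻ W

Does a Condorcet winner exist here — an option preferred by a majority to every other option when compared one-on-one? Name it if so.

No Condorcet winner

Head-to-head results (5 voters total):
Q vs U: Q wins 4–1.
Q vs W: Q wins 3–2.
Q vs Z: Z wins 3–2.
U vs W: U wins 3–2.
U vs Z: Z wins 3–2.
W vs Z: W wins 3–2.
No candidate beats all others: Q beats W beats Z beats Q, a majority cycle.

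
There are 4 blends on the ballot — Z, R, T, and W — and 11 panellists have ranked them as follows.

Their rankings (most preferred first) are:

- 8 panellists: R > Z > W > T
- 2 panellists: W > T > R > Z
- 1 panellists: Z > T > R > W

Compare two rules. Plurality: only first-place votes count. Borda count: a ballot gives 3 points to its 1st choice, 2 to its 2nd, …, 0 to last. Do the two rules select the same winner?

Plurality first-place counts: Z 1, R 8, T 0, W 2 → R.
Borda totals: Z 19, R 27, T 6, W 14 → R.
The two rules agree on R.

Yes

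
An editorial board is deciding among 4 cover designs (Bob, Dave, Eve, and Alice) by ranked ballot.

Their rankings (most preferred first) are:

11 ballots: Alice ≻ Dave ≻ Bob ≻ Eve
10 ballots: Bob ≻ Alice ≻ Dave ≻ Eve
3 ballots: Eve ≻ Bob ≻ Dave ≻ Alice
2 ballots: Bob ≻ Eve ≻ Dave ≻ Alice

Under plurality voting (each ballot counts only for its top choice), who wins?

Bob

First-place vote totals:
  Bob: 12
  Dave: 0
  Eve: 3
  Alice: 11
Bob has the most first-place votes.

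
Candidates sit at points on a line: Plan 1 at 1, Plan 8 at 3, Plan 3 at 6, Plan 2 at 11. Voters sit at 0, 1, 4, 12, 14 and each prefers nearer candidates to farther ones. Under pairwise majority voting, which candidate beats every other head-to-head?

With single-peaked preferences on a line, the Condorcet winner is the candidate closest to the median voter.
The median voter (position 4) is closest to Plan 8 at 3.
Check: Plan 8 vs Plan 3 — voters closer to Plan 8: 3 of 5.

Plan 8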